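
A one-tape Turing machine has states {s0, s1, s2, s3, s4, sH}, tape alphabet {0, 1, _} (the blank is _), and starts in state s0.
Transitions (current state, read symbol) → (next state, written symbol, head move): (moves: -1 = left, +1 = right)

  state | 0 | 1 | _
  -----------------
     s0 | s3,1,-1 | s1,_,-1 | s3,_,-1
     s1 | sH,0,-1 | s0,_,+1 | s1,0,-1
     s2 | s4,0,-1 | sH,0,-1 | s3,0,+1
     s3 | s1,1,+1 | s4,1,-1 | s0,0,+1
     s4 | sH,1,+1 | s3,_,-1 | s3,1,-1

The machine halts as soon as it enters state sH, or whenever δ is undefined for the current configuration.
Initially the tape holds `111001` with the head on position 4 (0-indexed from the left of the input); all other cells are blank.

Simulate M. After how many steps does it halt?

s0 | 1110[0]1   read 0 → write 1, move -1, go to s3
s3 | 111[0]11   read 0 → write 1, move +1, go to s1
s1 | 1111[1]1   read 1 → write _, move +1, go to s0
s0 | 1111_[1]   read 1 → write _, move -1, go to s1
s1 | 1111[_]_   read _ → write 0, move -1, go to s1
s1 | 111[1]0_   read 1 → write _, move +1, go to s0
s0 | 111_[0]_   read 0 → write 1, move -1, go to s3
s3 | 111[_]1_   read _ → write 0, move +1, go to s0
s0 | 1110[1]_   read 1 → write _, move -1, go to s1
s1 | 111[0]__   read 0 → write 0, move -1, go to sH
sH | 11[1]0__
M halts after 10 transitions.

10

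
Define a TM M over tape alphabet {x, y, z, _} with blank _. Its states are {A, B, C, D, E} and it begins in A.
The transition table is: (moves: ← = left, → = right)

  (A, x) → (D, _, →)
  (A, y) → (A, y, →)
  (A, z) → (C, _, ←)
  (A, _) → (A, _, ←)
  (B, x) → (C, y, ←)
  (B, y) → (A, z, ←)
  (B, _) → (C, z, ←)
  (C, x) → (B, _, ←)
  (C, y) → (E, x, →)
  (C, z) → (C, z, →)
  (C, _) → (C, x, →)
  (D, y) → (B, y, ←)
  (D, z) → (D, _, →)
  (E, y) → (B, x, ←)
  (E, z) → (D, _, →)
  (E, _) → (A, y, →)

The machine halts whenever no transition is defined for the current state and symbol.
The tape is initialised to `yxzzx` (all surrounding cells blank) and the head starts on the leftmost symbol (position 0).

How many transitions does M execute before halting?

state=A head=0 tape=[y]xzzx   (A,y)→(A,y,→)
state=A head=1 tape=y[x]zzx   (A,x)→(D,_,→)
state=D head=2 tape=y_[z]zx   (D,z)→(D,_,→)
state=D head=3 tape=y__[z]x   (D,z)→(D,_,→)
state=D head=4 tape=y___[x]
M halts after 4 transitions.

4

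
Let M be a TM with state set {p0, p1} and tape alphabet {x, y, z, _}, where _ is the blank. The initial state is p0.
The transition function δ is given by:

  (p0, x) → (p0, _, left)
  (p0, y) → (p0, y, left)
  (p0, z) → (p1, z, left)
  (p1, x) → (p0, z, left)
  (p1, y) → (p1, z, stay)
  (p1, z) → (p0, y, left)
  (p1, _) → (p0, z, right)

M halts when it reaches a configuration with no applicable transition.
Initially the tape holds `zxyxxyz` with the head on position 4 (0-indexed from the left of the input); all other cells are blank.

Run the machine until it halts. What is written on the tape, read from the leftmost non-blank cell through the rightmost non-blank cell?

yz_y__yz

p0 | __zxyx[x]yz   read x → write _, move left, go to p0
p0 | __zxy[x]_yz   read x → write _, move left, go to p0
p0 | __zx[y]__yz   read y → write y, move left, go to p0
p0 | __z[x]y__yz   read x → write _, move left, go to p0
p0 | __[z]_y__yz   read z → write z, move left, go to p1
p1 | _[_]z_y__yz   read _ → write z, move right, go to p0
p0 | _z[z]_y__yz   read z → write z, move left, go to p1
p1 | _[z]z_y__yz   read z → write y, move left, go to p0
p0 | [_]yz_y__yz
The non-blank tape span at halt is yz_y__yz.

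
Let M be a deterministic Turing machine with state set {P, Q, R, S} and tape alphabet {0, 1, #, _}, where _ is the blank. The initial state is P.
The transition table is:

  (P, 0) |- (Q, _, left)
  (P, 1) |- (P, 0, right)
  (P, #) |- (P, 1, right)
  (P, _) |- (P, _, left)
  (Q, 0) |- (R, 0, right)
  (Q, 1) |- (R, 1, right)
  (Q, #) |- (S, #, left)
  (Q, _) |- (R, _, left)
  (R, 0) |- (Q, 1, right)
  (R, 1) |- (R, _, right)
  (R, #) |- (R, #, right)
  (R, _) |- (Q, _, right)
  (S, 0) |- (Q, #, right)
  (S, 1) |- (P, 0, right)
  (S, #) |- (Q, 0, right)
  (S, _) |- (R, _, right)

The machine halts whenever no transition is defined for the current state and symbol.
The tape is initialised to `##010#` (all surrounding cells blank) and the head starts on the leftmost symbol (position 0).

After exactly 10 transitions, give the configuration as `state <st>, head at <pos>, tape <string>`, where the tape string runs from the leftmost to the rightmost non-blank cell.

P | [#]#010#_   read # → write 1, move right, go to P
P | 1[#]010#_   read # → write 1, move right, go to P
P | 11[0]10#_   read 0 → write _, move left, go to Q
Q | 1[1]_10#_   read 1 → write 1, move right, go to R
R | 11[_]10#_   read _ → write _, move right, go to Q
Q | 11_[1]0#_   read 1 → write 1, move right, go to R
R | 11_1[0]#_   read 0 → write 1, move right, go to Q
Q | 11_11[#]_   read # → write #, move left, go to S
S | 11_1[1]#_   read 1 → write 0, move right, go to P
P | 11_10[#]_   read # → write 1, move right, go to P
P | 11_101[_]
After 10 steps: state P, head at 6, tape 11_101.

state P, head at 6, tape 11_101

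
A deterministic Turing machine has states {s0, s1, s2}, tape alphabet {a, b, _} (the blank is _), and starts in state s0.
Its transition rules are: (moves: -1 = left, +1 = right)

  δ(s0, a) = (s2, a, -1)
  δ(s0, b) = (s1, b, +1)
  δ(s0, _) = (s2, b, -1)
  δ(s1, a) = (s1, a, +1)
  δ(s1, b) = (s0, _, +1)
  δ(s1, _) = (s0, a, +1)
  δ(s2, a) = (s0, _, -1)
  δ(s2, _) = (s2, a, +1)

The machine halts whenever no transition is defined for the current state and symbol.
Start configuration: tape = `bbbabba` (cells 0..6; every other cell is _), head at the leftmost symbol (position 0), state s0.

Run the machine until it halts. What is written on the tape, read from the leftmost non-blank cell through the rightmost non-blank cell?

b_ba_ba_b

s0 | [b]bbabba__   read b → write b, move +1, go to s1
s1 | b[b]babba__   read b → write _, move +1, go to s0
s0 | b_[b]abba__   read b → write b, move +1, go to s1
s1 | b_b[a]bba__   read a → write a, move +1, go to s1
s1 | b_ba[b]ba__   read b → write _, move +1, go to s0
s0 | b_ba_[b]a__   read b → write b, move +1, go to s1
s1 | b_ba_b[a]__   read a → write a, move +1, go to s1
s1 | b_ba_ba[_]_   read _ → write a, move +1, go to s0
s0 | b_ba_baa[_]   read _ → write b, move -1, go to s2
s2 | b_ba_ba[a]b   read a → write _, move -1, go to s0
s0 | b_ba_b[a]_b   read a → write a, move -1, go to s2
s2 | b_ba_[b]a_b
The non-blank tape span at halt is b_ba_ba_b.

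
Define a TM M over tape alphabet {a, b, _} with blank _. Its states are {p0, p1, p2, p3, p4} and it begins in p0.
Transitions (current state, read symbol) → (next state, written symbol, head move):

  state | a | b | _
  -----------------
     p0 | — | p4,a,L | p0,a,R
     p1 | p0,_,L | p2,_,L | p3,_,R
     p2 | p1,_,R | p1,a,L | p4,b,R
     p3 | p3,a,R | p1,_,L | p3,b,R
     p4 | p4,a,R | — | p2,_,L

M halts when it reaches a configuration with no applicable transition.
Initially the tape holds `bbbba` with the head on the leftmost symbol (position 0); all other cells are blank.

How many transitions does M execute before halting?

p0 | ___[b]bbba   read b → write a, move L, go to p4
p4 | __[_]abbba   read _ → write _, move L, go to p2
p2 | _[_]_abbba   read _ → write b, move R, go to p4
p4 | _b[_]abbba   read _ → write _, move L, go to p2
p2 | _[b]_abbba   read b → write a, move L, go to p1
p1 | [_]a_abbba   read _ → write _, move R, go to p3
p3 | _[a]_abbba   read a → write a, move R, go to p3
p3 | _a[_]abbba   read _ → write b, move R, go to p3
p3 | _ab[a]bbba   read a → write a, move R, go to p3
p3 | _aba[b]bba   read b → write _, move L, go to p1
p1 | _ab[a]_bba   read a → write _, move L, go to p0
p0 | _a[b]__bba   read b → write a, move L, go to p4
p4 | _[a]a__bba   read a → write a, move R, go to p4
p4 | _a[a]__bba   read a → write a, move R, go to p4
p4 | _aa[_]_bba   read _ → write _, move L, go to p2
p2 | _a[a]__bba   read a → write _, move R, go to p1
p1 | _a_[_]_bba   read _ → write _, move R, go to p3
p3 | _a__[_]bba   read _ → write b, move R, go to p3
p3 | _a__b[b]ba   read b → write _, move L, go to p1
p1 | _a__[b]_ba   read b → write _, move L, go to p2
p2 | _a_[_]__ba   read _ → write b, move R, go to p4
p4 | _a_b[_]_ba   read _ → write _, move L, go to p2
p2 | _a_[b]__ba   read b → write a, move L, go to p1
p1 | _a[_]a__ba   read _ → write _, move R, go to p3
p3 | _a_[a]__ba   read a → write a, move R, go to p3
p3 | _a_a[_]_ba   read _ → write b, move R, go to p3
p3 | _a_ab[_]ba   read _ → write b, move R, go to p3
p3 | _a_abb[b]a   read b → write _, move L, go to p1
p1 | _a_ab[b]_a   read b → write _, move L, go to p2
p2 | _a_a[b]__a   read b → write a, move L, go to p1
p1 | _a_[a]a__a   read a → write _, move L, go to p0
p0 | _a[_]_a__a   read _ → write a, move R, go to p0
p0 | _aa[_]a__a   read _ → write a, move R, go to p0
p0 | _aaa[a]__a
M halts after 33 transitions.

33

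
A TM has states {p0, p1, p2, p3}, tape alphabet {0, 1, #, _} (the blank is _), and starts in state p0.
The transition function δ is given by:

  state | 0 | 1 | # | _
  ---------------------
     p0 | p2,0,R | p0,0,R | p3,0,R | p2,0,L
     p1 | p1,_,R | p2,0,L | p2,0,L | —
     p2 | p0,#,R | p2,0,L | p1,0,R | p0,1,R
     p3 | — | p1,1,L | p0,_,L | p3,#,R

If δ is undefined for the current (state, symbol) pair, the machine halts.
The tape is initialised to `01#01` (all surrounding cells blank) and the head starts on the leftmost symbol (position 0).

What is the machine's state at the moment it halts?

p1

state=p0 head=0 tape=[0]1#01____   (p0,0)→(p2,0,R)
state=p2 head=1 tape=0[1]#01____   (p2,1)→(p2,0,L)
state=p2 head=0 tape=[0]0#01____   (p2,0)→(p0,#,R)
state=p0 head=1 tape=#[0]#01____   (p0,0)→(p2,0,R)
state=p2 head=2 tape=#0[#]01____   (p2,#)→(p1,0,R)
state=p1 head=3 tape=#00[0]1____   (p1,0)→(p1,_,R)
state=p1 head=4 tape=#00_[1]____   (p1,1)→(p2,0,L)
state=p2 head=3 tape=#00[_]0____   (p2,_)→(p0,1,R)
state=p0 head=4 tape=#001[0]____   (p0,0)→(p2,0,R)
state=p2 head=5 tape=#0010[_]___   (p2,_)→(p0,1,R)
state=p0 head=6 tape=#00101[_]__   (p0,_)→(p2,0,L)
state=p2 head=5 tape=#0010[1]0__   (p2,1)→(p2,0,L)
state=p2 head=4 tape=#001[0]00__   (p2,0)→(p0,#,R)
state=p0 head=5 tape=#001#[0]0__   (p0,0)→(p2,0,R)
state=p2 head=6 tape=#001#0[0]__   (p2,0)→(p0,#,R)
state=p0 head=7 tape=#001#0#[_]_   (p0,_)→(p2,0,L)
state=p2 head=6 tape=#001#0[#]0_   (p2,#)→(p1,0,R)
state=p1 head=7 tape=#001#00[0]_   (p1,0)→(p1,_,R)
state=p1 head=8 tape=#001#00_[_]
No transition is defined for (p1, _); M halts in state p1.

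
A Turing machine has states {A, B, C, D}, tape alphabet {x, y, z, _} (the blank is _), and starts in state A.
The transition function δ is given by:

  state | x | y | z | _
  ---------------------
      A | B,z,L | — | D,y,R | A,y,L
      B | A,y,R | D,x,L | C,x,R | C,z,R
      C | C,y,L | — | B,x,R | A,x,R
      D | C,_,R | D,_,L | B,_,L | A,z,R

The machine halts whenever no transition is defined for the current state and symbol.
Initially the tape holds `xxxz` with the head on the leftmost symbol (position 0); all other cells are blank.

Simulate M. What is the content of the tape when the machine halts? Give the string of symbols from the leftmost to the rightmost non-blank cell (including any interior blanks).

state=A head=0 tape=_[x]xxz   (A,x)→(B,z,L)
state=B head=-1 tape=[_]zxxz   (B,_)→(C,z,R)
state=C head=0 tape=z[z]xxz   (C,z)→(B,x,R)
state=B head=1 tape=zx[x]xz   (B,x)→(A,y,R)
state=A head=2 tape=zxy[x]z   (A,x)→(B,z,L)
state=B head=1 tape=zx[y]zz   (B,y)→(D,x,L)
state=D head=0 tape=z[x]xzz   (D,x)→(C,_,R)
state=C head=1 tape=z_[x]zz   (C,x)→(C,y,L)
state=C head=0 tape=z[_]yzz   (C,_)→(A,x,R)
state=A head=1 tape=zx[y]zz
The non-blank tape span at halt is zxyzz.

zxyzz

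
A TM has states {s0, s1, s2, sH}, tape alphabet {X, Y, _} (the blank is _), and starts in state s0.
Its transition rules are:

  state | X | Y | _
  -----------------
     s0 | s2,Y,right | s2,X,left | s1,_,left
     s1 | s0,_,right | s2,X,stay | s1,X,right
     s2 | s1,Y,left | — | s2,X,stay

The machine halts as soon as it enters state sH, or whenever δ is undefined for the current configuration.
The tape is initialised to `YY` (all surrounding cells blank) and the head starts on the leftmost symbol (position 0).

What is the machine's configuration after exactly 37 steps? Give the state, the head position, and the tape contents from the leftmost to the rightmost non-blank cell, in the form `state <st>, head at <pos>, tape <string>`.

state s2, head at -6, tape XXXXXXXY

state=s0 head=0 tape=______[Y]Y   (s0,Y)→(s2,X,left)
state=s2 head=-1 tape=_____[_]XY   (s2,_)→(s2,X,stay)
state=s2 head=-1 tape=_____[X]XY   (s2,X)→(s1,Y,left)
state=s1 head=-2 tape=____[_]YXY   (s1,_)→(s1,X,right)
state=s1 head=-1 tape=____X[Y]XY   (s1,Y)→(s2,X,stay)
state=s2 head=-1 tape=____X[X]XY   (s2,X)→(s1,Y,left)
state=s1 head=-2 tape=____[X]YXY   (s1,X)→(s0,_,right)
state=s0 head=-1 tape=_____[Y]XY   (s0,Y)→(s2,X,left)
state=s2 head=-2 tape=____[_]XXY   (s2,_)→(s2,X,stay)
state=s2 head=-2 tape=____[X]XXY   (s2,X)→(s1,Y,left)
state=s1 head=-3 tape=___[_]YXXY   (s1,_)→(s1,X,right)
state=s1 head=-2 tape=___X[Y]XXY   (s1,Y)→(s2,X,stay)
state=s2 head=-2 tape=___X[X]XXY   (s2,X)→(s1,Y,left)
state=s1 head=-3 tape=___[X]YXXY   (s1,X)→(s0,_,right)
state=s0 head=-2 tape=____[Y]XXY   (s0,Y)→(s2,X,left)
state=s2 head=-3 tape=___[_]XXXY   (s2,_)→(s2,X,stay)
state=s2 head=-3 tape=___[X]XXXY   (s2,X)→(s1,Y,left)
state=s1 head=-4 tape=__[_]YXXXY   (s1,_)→(s1,X,right)
state=s1 head=-3 tape=__X[Y]XXXY   (s1,Y)→(s2,X,stay)
state=s2 head=-3 tape=__X[X]XXXY   (s2,X)→(s1,Y,left)
state=s1 head=-4 tape=__[X]YXXXY   (s1,X)→(s0,_,right)
state=s0 head=-3 tape=___[Y]XXXY   (s0,Y)→(s2,X,left)
state=s2 head=-4 tape=__[_]XXXXY   (s2,_)→(s2,X,stay)
state=s2 head=-4 tape=__[X]XXXXY   (s2,X)→(s1,Y,left)
state=s1 head=-5 tape=_[_]YXXXXY   (s1,_)→(s1,X,right)
state=s1 head=-4 tape=_X[Y]XXXXY   (s1,Y)→(s2,X,stay)
state=s2 head=-4 tape=_X[X]XXXXY   (s2,X)→(s1,Y,left)
state=s1 head=-5 tape=_[X]YXXXXY   (s1,X)→(s0,_,right)
state=s0 head=-4 tape=__[Y]XXXXY   (s0,Y)→(s2,X,left)
state=s2 head=-5 tape=_[_]XXXXXY   (s2,_)→(s2,X,stay)
state=s2 head=-5 tape=_[X]XXXXXY   (s2,X)→(s1,Y,left)
state=s1 head=-6 tape=[_]YXXXXXY   (s1,_)→(s1,X,right)
state=s1 head=-5 tape=X[Y]XXXXXY   (s1,Y)→(s2,X,stay)
state=s2 head=-5 tape=X[X]XXXXXY   (s2,X)→(s1,Y,left)
state=s1 head=-6 tape=[X]YXXXXXY   (s1,X)→(s0,_,right)
state=s0 head=-5 tape=_[Y]XXXXXY   (s0,Y)→(s2,X,left)
state=s2 head=-6 tape=[_]XXXXXXY   (s2,_)→(s2,X,stay)
state=s2 head=-6 tape=[X]XXXXXXY
After 37 steps: state s2, head at -6, tape XXXXXXXY.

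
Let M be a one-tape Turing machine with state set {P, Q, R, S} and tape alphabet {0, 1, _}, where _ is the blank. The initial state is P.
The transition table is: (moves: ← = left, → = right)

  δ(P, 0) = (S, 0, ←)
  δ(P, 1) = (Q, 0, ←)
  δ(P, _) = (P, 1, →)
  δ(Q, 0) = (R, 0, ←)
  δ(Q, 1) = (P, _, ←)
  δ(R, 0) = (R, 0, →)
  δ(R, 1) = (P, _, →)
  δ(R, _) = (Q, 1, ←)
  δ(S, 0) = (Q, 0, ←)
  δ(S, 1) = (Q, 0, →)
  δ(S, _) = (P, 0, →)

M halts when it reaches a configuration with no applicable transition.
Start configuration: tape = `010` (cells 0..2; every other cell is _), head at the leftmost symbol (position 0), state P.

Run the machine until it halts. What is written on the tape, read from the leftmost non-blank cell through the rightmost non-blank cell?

state=P head=0 tape=__[0]10   (P,0)→(S,0,←)
state=S head=-1 tape=_[_]010   (S,_)→(P,0,→)
state=P head=0 tape=_0[0]10   (P,0)→(S,0,←)
state=S head=-1 tape=_[0]010   (S,0)→(Q,0,←)
state=Q head=-2 tape=[_]0010
The non-blank tape span at halt is 0010.

0010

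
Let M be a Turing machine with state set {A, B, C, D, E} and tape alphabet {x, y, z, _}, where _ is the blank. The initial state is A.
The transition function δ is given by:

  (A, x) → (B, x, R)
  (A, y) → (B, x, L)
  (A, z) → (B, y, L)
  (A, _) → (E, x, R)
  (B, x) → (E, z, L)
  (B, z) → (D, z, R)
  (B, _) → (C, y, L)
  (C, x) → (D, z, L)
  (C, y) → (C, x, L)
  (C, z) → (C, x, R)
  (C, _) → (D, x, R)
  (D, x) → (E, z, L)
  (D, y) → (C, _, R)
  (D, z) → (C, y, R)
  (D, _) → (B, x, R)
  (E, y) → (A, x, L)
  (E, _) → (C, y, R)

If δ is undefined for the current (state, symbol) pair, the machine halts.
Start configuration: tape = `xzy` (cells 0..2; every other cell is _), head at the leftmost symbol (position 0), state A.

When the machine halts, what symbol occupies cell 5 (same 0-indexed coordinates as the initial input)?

x

A | _[x]zy___   read x → write x, move R, go to B
B | _x[z]y___   read z → write z, move R, go to D
D | _xz[y]___   read y → write _, move R, go to C
C | _xz_[_]__   read _ → write x, move R, go to D
D | _xz_x[_]_   read _ → write x, move R, go to B
B | _xz_xx[_]   read _ → write y, move L, go to C
C | _xz_x[x]y   read x → write z, move L, go to D
D | _xz_[x]zy   read x → write z, move L, go to E
E | _xz[_]zzy   read _ → write y, move R, go to C
C | _xzy[z]zy   read z → write x, move R, go to C
C | _xzyx[z]y   read z → write x, move R, go to C
C | _xzyxx[y]   read y → write x, move L, go to C
C | _xzyx[x]x   read x → write z, move L, go to D
D | _xzy[x]zx   read x → write z, move L, go to E
E | _xz[y]zzx   read y → write x, move L, go to A
A | _x[z]xzzx   read z → write y, move L, go to B
B | _[x]yxzzx   read x → write z, move L, go to E
E | [_]zyxzzx   read _ → write y, move R, go to C
C | y[z]yxzzx   read z → write x, move R, go to C
C | yx[y]xzzx   read y → write x, move L, go to C
C | y[x]xxzzx   read x → write z, move L, go to D
D | [y]zxxzzx   read y → write _, move R, go to C
C | _[z]xxzzx   read z → write x, move R, go to C
C | _x[x]xzzx   read x → write z, move L, go to D
D | _[x]zxzzx   read x → write z, move L, go to E
E | [_]zzxzzx   read _ → write y, move R, go to C
C | y[z]zxzzx   read z → write x, move R, go to C
C | yx[z]xzzx   read z → write x, move R, go to C
C | yxx[x]zzx   read x → write z, move L, go to D
D | yx[x]zzzx   read x → write z, move L, go to E
E | y[x]zzzzx
Cell 5 holds x when M halts.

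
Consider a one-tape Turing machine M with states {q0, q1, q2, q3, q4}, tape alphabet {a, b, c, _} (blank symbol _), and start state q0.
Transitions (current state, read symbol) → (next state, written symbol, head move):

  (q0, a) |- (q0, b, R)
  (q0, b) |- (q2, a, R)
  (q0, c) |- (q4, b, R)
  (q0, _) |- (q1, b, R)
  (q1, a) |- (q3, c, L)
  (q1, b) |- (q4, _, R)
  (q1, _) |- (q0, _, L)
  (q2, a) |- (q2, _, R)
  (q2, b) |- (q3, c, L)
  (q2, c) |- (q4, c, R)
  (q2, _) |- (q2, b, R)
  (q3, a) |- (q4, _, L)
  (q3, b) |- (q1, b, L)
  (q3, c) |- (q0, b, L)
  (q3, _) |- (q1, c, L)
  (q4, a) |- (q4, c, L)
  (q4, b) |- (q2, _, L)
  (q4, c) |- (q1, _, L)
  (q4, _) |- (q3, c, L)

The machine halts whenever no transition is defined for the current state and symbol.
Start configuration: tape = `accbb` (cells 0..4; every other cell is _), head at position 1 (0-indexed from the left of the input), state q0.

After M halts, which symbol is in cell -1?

c

state=q0 head=1 tape=___a[c]cbb   (q0,c)→(q4,b,R)
state=q4 head=2 tape=___ab[c]bb   (q4,c)→(q1,_,L)
state=q1 head=1 tape=___a[b]_bb   (q1,b)→(q4,_,R)
state=q4 head=2 tape=___a_[_]bb   (q4,_)→(q3,c,L)
state=q3 head=1 tape=___a[_]cbb   (q3,_)→(q1,c,L)
state=q1 head=0 tape=___[a]ccbb   (q1,a)→(q3,c,L)
state=q3 head=-1 tape=__[_]cccbb   (q3,_)→(q1,c,L)
state=q1 head=-2 tape=_[_]ccccbb   (q1,_)→(q0,_,L)
state=q0 head=-3 tape=[_]_ccccbb   (q0,_)→(q1,b,R)
state=q1 head=-2 tape=b[_]ccccbb   (q1,_)→(q0,_,L)
state=q0 head=-3 tape=[b]_ccccbb   (q0,b)→(q2,a,R)
state=q2 head=-2 tape=a[_]ccccbb   (q2,_)→(q2,b,R)
state=q2 head=-1 tape=ab[c]cccbb   (q2,c)→(q4,c,R)
state=q4 head=0 tape=abc[c]ccbb   (q4,c)→(q1,_,L)
state=q1 head=-1 tape=ab[c]_ccbb
Cell -1 holds c when M halts.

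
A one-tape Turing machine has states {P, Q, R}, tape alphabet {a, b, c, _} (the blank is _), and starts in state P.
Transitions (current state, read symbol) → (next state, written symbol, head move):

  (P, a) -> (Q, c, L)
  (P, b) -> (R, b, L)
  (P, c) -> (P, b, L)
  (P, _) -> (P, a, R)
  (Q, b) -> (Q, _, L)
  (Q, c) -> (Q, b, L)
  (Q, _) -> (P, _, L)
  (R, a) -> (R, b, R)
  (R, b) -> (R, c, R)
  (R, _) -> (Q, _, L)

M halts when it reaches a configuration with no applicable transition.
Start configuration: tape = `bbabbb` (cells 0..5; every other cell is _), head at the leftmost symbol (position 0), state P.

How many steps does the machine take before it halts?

state=P head=0 tape=___[b]babbb_   (P,b)→(R,b,L)
state=R head=-1 tape=__[_]bbabbb_   (R,_)→(Q,_,L)
state=Q head=-2 tape=_[_]_bbabbb_   (Q,_)→(P,_,L)
state=P head=-3 tape=[_]__bbabbb_   (P,_)→(P,a,R)
state=P head=-2 tape=a[_]_bbabbb_   (P,_)→(P,a,R)
state=P head=-1 tape=aa[_]bbabbb_   (P,_)→(P,a,R)
state=P head=0 tape=aaa[b]babbb_   (P,b)→(R,b,L)
state=R head=-1 tape=aa[a]bbabbb_   (R,a)→(R,b,R)
state=R head=0 tape=aab[b]babbb_   (R,b)→(R,c,R)
state=R head=1 tape=aabc[b]abbb_   (R,b)→(R,c,R)
state=R head=2 tape=aabcc[a]bbb_   (R,a)→(R,b,R)
state=R head=3 tape=aabccb[b]bb_   (R,b)→(R,c,R)
state=R head=4 tape=aabccbc[b]b_   (R,b)→(R,c,R)
state=R head=5 tape=aabccbcc[b]_   (R,b)→(R,c,R)
state=R head=6 tape=aabccbccc[_]   (R,_)→(Q,_,L)
state=Q head=5 tape=aabccbcc[c]_   (Q,c)→(Q,b,L)
state=Q head=4 tape=aabccbc[c]b_   (Q,c)→(Q,b,L)
state=Q head=3 tape=aabccb[c]bb_   (Q,c)→(Q,b,L)
state=Q head=2 tape=aabcc[b]bbb_   (Q,b)→(Q,_,L)
state=Q head=1 tape=aabc[c]_bbb_   (Q,c)→(Q,b,L)
state=Q head=0 tape=aab[c]b_bbb_   (Q,c)→(Q,b,L)
state=Q head=-1 tape=aa[b]bb_bbb_   (Q,b)→(Q,_,L)
state=Q head=-2 tape=a[a]_bb_bbb_
M halts after 22 transitions.

22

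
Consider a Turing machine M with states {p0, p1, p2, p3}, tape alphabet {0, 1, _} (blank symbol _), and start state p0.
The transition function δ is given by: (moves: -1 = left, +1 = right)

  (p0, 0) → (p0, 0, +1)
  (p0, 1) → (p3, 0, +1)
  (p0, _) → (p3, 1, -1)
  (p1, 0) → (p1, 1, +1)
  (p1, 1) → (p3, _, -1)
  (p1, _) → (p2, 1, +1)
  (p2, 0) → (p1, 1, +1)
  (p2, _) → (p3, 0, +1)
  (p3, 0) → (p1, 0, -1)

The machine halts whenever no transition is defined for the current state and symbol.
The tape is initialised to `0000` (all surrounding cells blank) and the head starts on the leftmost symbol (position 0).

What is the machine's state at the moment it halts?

state=p0 head=0 tape=[0]000_   (p0,0)→(p0,0,+1)
state=p0 head=1 tape=0[0]00_   (p0,0)→(p0,0,+1)
state=p0 head=2 tape=00[0]0_   (p0,0)→(p0,0,+1)
state=p0 head=3 tape=000[0]_   (p0,0)→(p0,0,+1)
state=p0 head=4 tape=0000[_]   (p0,_)→(p3,1,-1)
state=p3 head=3 tape=000[0]1   (p3,0)→(p1,0,-1)
state=p1 head=2 tape=00[0]01   (p1,0)→(p1,1,+1)
state=p1 head=3 tape=001[0]1   (p1,0)→(p1,1,+1)
state=p1 head=4 tape=0011[1]   (p1,1)→(p3,_,-1)
state=p3 head=3 tape=001[1]_
No transition is defined for (p3, 1); M halts in state p3.

p3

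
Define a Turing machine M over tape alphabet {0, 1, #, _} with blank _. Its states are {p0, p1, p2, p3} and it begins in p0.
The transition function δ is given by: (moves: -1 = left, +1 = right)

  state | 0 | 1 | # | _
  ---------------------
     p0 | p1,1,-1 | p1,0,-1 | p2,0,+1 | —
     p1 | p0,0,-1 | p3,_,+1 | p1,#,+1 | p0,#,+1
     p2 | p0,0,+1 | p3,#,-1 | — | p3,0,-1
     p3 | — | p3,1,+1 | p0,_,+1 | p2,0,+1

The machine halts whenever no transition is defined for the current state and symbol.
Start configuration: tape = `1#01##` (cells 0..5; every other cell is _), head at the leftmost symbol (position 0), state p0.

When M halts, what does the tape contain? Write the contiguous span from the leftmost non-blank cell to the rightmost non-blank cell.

state=p0 head=0 tape=_[1]#01##   (p0,1)→(p1,0,-1)
state=p1 head=-1 tape=[_]0#01##   (p1,_)→(p0,#,+1)
state=p0 head=0 tape=#[0]#01##   (p0,0)→(p1,1,-1)
state=p1 head=-1 tape=[#]1#01##   (p1,#)→(p1,#,+1)
state=p1 head=0 tape=#[1]#01##   (p1,1)→(p3,_,+1)
state=p3 head=1 tape=#_[#]01##   (p3,#)→(p0,_,+1)
state=p0 head=2 tape=#__[0]1##   (p0,0)→(p1,1,-1)
state=p1 head=1 tape=#_[_]11##   (p1,_)→(p0,#,+1)
state=p0 head=2 tape=#_#[1]1##   (p0,1)→(p1,0,-1)
state=p1 head=1 tape=#_[#]01##   (p1,#)→(p1,#,+1)
state=p1 head=2 tape=#_#[0]1##   (p1,0)→(p0,0,-1)
state=p0 head=1 tape=#_[#]01##   (p0,#)→(p2,0,+1)
state=p2 head=2 tape=#_0[0]1##   (p2,0)→(p0,0,+1)
state=p0 head=3 tape=#_00[1]##   (p0,1)→(p1,0,-1)
state=p1 head=2 tape=#_0[0]0##   (p1,0)→(p0,0,-1)
state=p0 head=1 tape=#_[0]00##   (p0,0)→(p1,1,-1)
state=p1 head=0 tape=#[_]100##   (p1,_)→(p0,#,+1)
state=p0 head=1 tape=##[1]00##   (p0,1)→(p1,0,-1)
state=p1 head=0 tape=#[#]000##   (p1,#)→(p1,#,+1)
state=p1 head=1 tape=##[0]00##   (p1,0)→(p0,0,-1)
state=p0 head=0 tape=#[#]000##   (p0,#)→(p2,0,+1)
state=p2 head=1 tape=#0[0]00##   (p2,0)→(p0,0,+1)
state=p0 head=2 tape=#00[0]0##   (p0,0)→(p1,1,-1)
state=p1 head=1 tape=#0[0]10##   (p1,0)→(p0,0,-1)
state=p0 head=0 tape=#[0]010##   (p0,0)→(p1,1,-1)
state=p1 head=-1 tape=[#]1010##   (p1,#)→(p1,#,+1)
state=p1 head=0 tape=#[1]010##   (p1,1)→(p3,_,+1)
state=p3 head=1 tape=#_[0]10##
The non-blank tape span at halt is #_010##.

#_010##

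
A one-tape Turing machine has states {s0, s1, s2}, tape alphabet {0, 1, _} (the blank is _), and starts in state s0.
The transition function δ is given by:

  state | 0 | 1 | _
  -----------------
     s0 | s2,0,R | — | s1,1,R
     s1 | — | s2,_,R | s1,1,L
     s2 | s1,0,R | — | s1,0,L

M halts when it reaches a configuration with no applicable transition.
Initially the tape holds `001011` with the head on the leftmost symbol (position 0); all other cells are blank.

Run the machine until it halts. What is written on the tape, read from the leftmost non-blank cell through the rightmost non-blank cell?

00_0_1

s0 | [0]01011   read 0 → write 0, move R, go to s2
s2 | 0[0]1011   read 0 → write 0, move R, go to s1
s1 | 00[1]011   read 1 → write _, move R, go to s2
s2 | 00_[0]11   read 0 → write 0, move R, go to s1
s1 | 00_0[1]1   read 1 → write _, move R, go to s2
s2 | 00_0_[1]
The non-blank tape span at halt is 00_0_1.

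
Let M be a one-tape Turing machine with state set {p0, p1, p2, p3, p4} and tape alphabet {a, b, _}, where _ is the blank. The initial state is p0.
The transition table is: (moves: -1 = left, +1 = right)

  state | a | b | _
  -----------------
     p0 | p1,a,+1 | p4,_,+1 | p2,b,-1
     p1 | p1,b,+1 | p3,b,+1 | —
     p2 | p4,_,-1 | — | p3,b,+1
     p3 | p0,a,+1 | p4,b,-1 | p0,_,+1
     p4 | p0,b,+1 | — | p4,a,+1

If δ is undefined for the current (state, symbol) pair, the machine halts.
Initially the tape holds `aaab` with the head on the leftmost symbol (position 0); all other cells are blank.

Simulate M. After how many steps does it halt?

8

p0 | [a]aab__   read a → write a, move +1, go to p1
p1 | a[a]ab__   read a → write b, move +1, go to p1
p1 | ab[a]b__   read a → write b, move +1, go to p1
p1 | abb[b]__   read b → write b, move +1, go to p3
p3 | abbb[_]_   read _ → write _, move +1, go to p0
p0 | abbb_[_]   read _ → write b, move -1, go to p2
p2 | abbb[_]b   read _ → write b, move +1, go to p3
p3 | abbbb[b]   read b → write b, move -1, go to p4
p4 | abbb[b]b
M halts after 8 transitions.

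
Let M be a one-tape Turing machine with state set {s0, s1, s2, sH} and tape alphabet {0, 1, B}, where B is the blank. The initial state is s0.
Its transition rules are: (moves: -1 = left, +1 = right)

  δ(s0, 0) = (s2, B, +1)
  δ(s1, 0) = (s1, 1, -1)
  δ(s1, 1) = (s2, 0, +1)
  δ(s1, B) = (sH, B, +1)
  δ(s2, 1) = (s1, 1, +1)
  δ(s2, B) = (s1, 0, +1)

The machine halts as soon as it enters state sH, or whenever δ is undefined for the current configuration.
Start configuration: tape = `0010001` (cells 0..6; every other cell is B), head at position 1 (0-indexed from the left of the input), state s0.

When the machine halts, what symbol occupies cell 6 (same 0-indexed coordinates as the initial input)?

0

state=s0 head=1 tape=0[0]10001BBB   (s0,0)→(s2,B,+1)
state=s2 head=2 tape=0B[1]0001BBB   (s2,1)→(s1,1,+1)
state=s1 head=3 tape=0B1[0]001BBB   (s1,0)→(s1,1,-1)
state=s1 head=2 tape=0B[1]1001BBB   (s1,1)→(s2,0,+1)
state=s2 head=3 tape=0B0[1]001BBB   (s2,1)→(s1,1,+1)
state=s1 head=4 tape=0B01[0]01BBB   (s1,0)→(s1,1,-1)
state=s1 head=3 tape=0B0[1]101BBB   (s1,1)→(s2,0,+1)
state=s2 head=4 tape=0B00[1]01BBB   (s2,1)→(s1,1,+1)
state=s1 head=5 tape=0B001[0]1BBB   (s1,0)→(s1,1,-1)
state=s1 head=4 tape=0B00[1]11BBB   (s1,1)→(s2,0,+1)
state=s2 head=5 tape=0B000[1]1BBB   (s2,1)→(s1,1,+1)
state=s1 head=6 tape=0B0001[1]BBB   (s1,1)→(s2,0,+1)
state=s2 head=7 tape=0B00010[B]BB   (s2,B)→(s1,0,+1)
state=s1 head=8 tape=0B000100[B]B   (s1,B)→(sH,B,+1)
state=sH head=9 tape=0B000100B[B]
Cell 6 holds 0 when M halts.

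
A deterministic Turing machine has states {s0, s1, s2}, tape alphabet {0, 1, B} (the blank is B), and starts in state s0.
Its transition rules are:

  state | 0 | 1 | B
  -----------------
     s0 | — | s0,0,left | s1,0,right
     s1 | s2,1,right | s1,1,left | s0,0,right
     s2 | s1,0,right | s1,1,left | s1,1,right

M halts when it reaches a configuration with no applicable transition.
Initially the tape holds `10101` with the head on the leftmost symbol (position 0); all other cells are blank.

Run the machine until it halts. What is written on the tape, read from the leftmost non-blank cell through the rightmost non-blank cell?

state=s0 head=0 tape=BB[1]0101   (s0,1)→(s0,0,left)
state=s0 head=-1 tape=B[B]00101   (s0,B)→(s1,0,right)
state=s1 head=0 tape=B0[0]0101   (s1,0)→(s2,1,right)
state=s2 head=1 tape=B01[0]101   (s2,0)→(s1,0,right)
state=s1 head=2 tape=B010[1]01   (s1,1)→(s1,1,left)
state=s1 head=1 tape=B01[0]101   (s1,0)→(s2,1,right)
state=s2 head=2 tape=B011[1]01   (s2,1)→(s1,1,left)
state=s1 head=1 tape=B01[1]101   (s1,1)→(s1,1,left)
state=s1 head=0 tape=B0[1]1101   (s1,1)→(s1,1,left)
state=s1 head=-1 tape=B[0]11101   (s1,0)→(s2,1,right)
state=s2 head=0 tape=B1[1]1101   (s2,1)→(s1,1,left)
state=s1 head=-1 tape=B[1]11101   (s1,1)→(s1,1,left)
state=s1 head=-2 tape=[B]111101   (s1,B)→(s0,0,right)
state=s0 head=-1 tape=0[1]11101   (s0,1)→(s0,0,left)
state=s0 head=-2 tape=[0]011101
The non-blank tape span at halt is 0011101.

0011101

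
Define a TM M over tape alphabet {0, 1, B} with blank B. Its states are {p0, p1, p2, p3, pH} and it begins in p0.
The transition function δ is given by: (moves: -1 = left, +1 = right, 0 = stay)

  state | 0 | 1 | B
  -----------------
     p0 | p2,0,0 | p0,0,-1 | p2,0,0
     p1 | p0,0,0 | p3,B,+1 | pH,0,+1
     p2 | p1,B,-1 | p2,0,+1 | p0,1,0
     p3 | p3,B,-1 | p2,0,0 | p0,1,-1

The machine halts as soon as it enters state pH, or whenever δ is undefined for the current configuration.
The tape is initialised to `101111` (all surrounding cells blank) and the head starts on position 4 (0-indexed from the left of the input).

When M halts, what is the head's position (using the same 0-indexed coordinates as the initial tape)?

0

state=p0 head=4 tape=B1011[1]1   (p0,1)→(p0,0,-1)
state=p0 head=3 tape=B101[1]01   (p0,1)→(p0,0,-1)
state=p0 head=2 tape=B10[1]001   (p0,1)→(p0,0,-1)
state=p0 head=1 tape=B1[0]0001   (p0,0)→(p2,0,0)
state=p2 head=1 tape=B1[0]0001   (p2,0)→(p1,B,-1)
state=p1 head=0 tape=B[1]B0001   (p1,1)→(p3,B,+1)
state=p3 head=1 tape=BB[B]0001   (p3,B)→(p0,1,-1)
state=p0 head=0 tape=B[B]10001   (p0,B)→(p2,0,0)
state=p2 head=0 tape=B[0]10001   (p2,0)→(p1,B,-1)
state=p1 head=-1 tape=[B]B10001   (p1,B)→(pH,0,+1)
state=pH head=0 tape=0[B]10001
At halt the head is at cell 0.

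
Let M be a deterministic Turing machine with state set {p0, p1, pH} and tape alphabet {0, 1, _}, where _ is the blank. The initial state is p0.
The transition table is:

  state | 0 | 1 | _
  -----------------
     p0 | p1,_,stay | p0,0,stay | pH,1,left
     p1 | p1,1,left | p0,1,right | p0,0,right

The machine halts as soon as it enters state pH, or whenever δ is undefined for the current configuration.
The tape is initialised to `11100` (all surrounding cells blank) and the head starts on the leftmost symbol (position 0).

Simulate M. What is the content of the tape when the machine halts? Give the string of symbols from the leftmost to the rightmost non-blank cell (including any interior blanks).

p0 | [1]1100_   read 1 → write 0, move stay, go to p0
p0 | [0]1100_   read 0 → write _, move stay, go to p1
p1 | [_]1100_   read _ → write 0, move right, go to p0
p0 | 0[1]100_   read 1 → write 0, move stay, go to p0
p0 | 0[0]100_   read 0 → write _, move stay, go to p1
p1 | 0[_]100_   read _ → write 0, move right, go to p0
p0 | 00[1]00_   read 1 → write 0, move stay, go to p0
p0 | 00[0]00_   read 0 → write _, move stay, go to p1
p1 | 00[_]00_   read _ → write 0, move right, go to p0
p0 | 000[0]0_   read 0 → write _, move stay, go to p1
p1 | 000[_]0_   read _ → write 0, move right, go to p0
p0 | 0000[0]_   read 0 → write _, move stay, go to p1
p1 | 0000[_]_   read _ → write 0, move right, go to p0
p0 | 00000[_]   read _ → write 1, move left, go to pH
pH | 0000[0]1
The non-blank tape span at halt is 000001.

000001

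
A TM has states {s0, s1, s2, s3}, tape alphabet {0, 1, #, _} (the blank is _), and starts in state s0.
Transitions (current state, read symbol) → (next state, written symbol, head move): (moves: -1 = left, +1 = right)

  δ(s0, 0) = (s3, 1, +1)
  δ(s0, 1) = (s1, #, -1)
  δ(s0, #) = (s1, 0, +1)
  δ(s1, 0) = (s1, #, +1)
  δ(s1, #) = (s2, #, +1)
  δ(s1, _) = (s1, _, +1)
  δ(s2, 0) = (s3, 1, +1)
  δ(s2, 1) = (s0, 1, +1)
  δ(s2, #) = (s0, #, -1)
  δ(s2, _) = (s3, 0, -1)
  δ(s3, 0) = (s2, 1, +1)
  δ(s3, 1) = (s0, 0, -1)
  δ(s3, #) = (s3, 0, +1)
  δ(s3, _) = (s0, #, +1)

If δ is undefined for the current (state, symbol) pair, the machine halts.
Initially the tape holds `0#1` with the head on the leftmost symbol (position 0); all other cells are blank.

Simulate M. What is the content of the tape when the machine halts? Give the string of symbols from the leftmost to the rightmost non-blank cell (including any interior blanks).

state=s0 head=0 tape=[0]#1_   (s0,0)→(s3,1,+1)
state=s3 head=1 tape=1[#]1_   (s3,#)→(s3,0,+1)
state=s3 head=2 tape=10[1]_   (s3,1)→(s0,0,-1)
state=s0 head=1 tape=1[0]0_   (s0,0)→(s3,1,+1)
state=s3 head=2 tape=11[0]_   (s3,0)→(s2,1,+1)
state=s2 head=3 tape=111[_]   (s2,_)→(s3,0,-1)
state=s3 head=2 tape=11[1]0   (s3,1)→(s0,0,-1)
state=s0 head=1 tape=1[1]00   (s0,1)→(s1,#,-1)
state=s1 head=0 tape=[1]#00
The non-blank tape span at halt is 1#00.

1#00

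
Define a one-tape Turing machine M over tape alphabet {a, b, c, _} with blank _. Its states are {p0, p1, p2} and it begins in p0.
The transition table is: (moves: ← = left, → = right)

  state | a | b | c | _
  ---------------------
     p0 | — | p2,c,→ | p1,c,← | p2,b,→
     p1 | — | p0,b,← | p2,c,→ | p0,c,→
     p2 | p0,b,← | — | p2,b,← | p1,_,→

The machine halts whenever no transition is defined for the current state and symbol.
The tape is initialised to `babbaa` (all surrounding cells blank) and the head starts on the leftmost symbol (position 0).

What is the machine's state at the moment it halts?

p2

state=p0 head=0 tape=__[b]abbaa   (p0,b)→(p2,c,→)
state=p2 head=1 tape=__c[a]bbaa   (p2,a)→(p0,b,←)
state=p0 head=0 tape=__[c]bbbaa   (p0,c)→(p1,c,←)
state=p1 head=-1 tape=_[_]cbbbaa   (p1,_)→(p0,c,→)
state=p0 head=0 tape=_c[c]bbbaa   (p0,c)→(p1,c,←)
state=p1 head=-1 tape=_[c]cbbbaa   (p1,c)→(p2,c,→)
state=p2 head=0 tape=_c[c]bbbaa   (p2,c)→(p2,b,←)
state=p2 head=-1 tape=_[c]bbbbaa   (p2,c)→(p2,b,←)
state=p2 head=-2 tape=[_]bbbbbaa   (p2,_)→(p1,_,→)
state=p1 head=-1 tape=_[b]bbbbaa   (p1,b)→(p0,b,←)
state=p0 head=-2 tape=[_]bbbbbaa   (p0,_)→(p2,b,→)
state=p2 head=-1 tape=b[b]bbbbaa
No transition is defined for (p2, b); M halts in state p2.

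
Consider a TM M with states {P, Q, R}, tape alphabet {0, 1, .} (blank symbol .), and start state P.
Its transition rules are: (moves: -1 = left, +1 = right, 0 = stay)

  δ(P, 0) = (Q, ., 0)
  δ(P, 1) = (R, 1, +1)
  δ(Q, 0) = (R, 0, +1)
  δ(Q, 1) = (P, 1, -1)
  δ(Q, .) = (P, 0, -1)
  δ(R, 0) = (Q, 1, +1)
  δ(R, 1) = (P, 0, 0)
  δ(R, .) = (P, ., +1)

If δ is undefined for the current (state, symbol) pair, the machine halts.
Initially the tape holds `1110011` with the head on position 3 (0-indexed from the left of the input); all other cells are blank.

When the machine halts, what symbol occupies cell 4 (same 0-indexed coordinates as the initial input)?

P | 111[0]011..   read 0 → write ., move 0, go to Q
Q | 111[.]011..   read . → write 0, move -1, go to P
P | 11[1]0011..   read 1 → write 1, move +1, go to R
R | 111[0]011..   read 0 → write 1, move +1, go to Q
Q | 1111[0]11..   read 0 → write 0, move +1, go to R
R | 11110[1]1..   read 1 → write 0, move 0, go to P
P | 11110[0]1..   read 0 → write ., move 0, go to Q
Q | 11110[.]1..   read . → write 0, move -1, go to P
P | 1111[0]01..   read 0 → write ., move 0, go to Q
Q | 1111[.]01..   read . → write 0, move -1, go to P
P | 111[1]001..   read 1 → write 1, move +1, go to R
R | 1111[0]01..   read 0 → write 1, move +1, go to Q
Q | 11111[0]1..   read 0 → write 0, move +1, go to R
R | 111110[1]..   read 1 → write 0, move 0, go to P
P | 111110[0]..   read 0 → write ., move 0, go to Q
Q | 111110[.]..   read . → write 0, move -1, go to P
P | 11111[0]0..   read 0 → write ., move 0, go to Q
Q | 11111[.]0..   read . → write 0, move -1, go to P
P | 1111[1]00..   read 1 → write 1, move +1, go to R
R | 11111[0]0..   read 0 → write 1, move +1, go to Q
Q | 111111[0]..   read 0 → write 0, move +1, go to R
R | 1111110[.].   read . → write ., move +1, go to P
P | 1111110.[.]
Cell 4 holds 1 when M halts.

1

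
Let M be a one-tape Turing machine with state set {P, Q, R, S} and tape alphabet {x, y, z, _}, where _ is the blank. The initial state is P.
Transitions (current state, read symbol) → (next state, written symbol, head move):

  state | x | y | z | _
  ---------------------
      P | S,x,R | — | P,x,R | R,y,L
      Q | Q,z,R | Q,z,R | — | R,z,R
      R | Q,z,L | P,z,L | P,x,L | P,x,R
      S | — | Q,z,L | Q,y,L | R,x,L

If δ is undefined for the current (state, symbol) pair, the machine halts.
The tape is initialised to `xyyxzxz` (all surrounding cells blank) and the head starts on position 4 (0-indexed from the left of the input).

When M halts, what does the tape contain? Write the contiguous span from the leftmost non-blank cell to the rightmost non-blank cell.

xyyxxzzzzy

state=P head=4 tape=xyyx[z]xz___   (P,z)→(P,x,R)
state=P head=5 tape=xyyxx[x]z___   (P,x)→(S,x,R)
state=S head=6 tape=xyyxxx[z]___   (S,z)→(Q,y,L)
state=Q head=5 tape=xyyxx[x]y___   (Q,x)→(Q,z,R)
state=Q head=6 tape=xyyxxz[y]___   (Q,y)→(Q,z,R)
state=Q head=7 tape=xyyxxzz[_]__   (Q,_)→(R,z,R)
state=R head=8 tape=xyyxxzzz[_]_   (R,_)→(P,x,R)
state=P head=9 tape=xyyxxzzzx[_]   (P,_)→(R,y,L)
state=R head=8 tape=xyyxxzzz[x]y   (R,x)→(Q,z,L)
state=Q head=7 tape=xyyxxzz[z]zy
The non-blank tape span at halt is xyyxxzzzzy.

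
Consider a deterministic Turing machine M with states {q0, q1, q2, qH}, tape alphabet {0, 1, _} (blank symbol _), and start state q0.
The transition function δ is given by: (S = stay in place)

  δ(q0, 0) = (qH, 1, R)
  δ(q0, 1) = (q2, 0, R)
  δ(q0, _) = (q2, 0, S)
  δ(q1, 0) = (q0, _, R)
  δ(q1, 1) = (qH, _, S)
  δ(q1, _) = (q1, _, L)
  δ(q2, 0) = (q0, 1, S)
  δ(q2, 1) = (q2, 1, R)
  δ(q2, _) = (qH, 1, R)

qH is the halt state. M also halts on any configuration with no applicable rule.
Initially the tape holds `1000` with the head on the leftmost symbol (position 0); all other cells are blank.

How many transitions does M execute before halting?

8

state=q0 head=0 tape=[1]000__   (q0,1)→(q2,0,R)
state=q2 head=1 tape=0[0]00__   (q2,0)→(q0,1,S)
state=q0 head=1 tape=0[1]00__   (q0,1)→(q2,0,R)
state=q2 head=2 tape=00[0]0__   (q2,0)→(q0,1,S)
state=q0 head=2 tape=00[1]0__   (q0,1)→(q2,0,R)
state=q2 head=3 tape=000[0]__   (q2,0)→(q0,1,S)
state=q0 head=3 tape=000[1]__   (q0,1)→(q2,0,R)
state=q2 head=4 tape=0000[_]_   (q2,_)→(qH,1,R)
state=qH head=5 tape=00001[_]
M halts after 8 transitions.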